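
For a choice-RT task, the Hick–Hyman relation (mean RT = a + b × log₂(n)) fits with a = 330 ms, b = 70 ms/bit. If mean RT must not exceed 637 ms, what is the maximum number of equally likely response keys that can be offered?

70·log₂ n ≤ 637 − 330 = 307, giving log₂ n ≤ 4.3857 and n ≤ 20.904. The largest whole number is 20.

20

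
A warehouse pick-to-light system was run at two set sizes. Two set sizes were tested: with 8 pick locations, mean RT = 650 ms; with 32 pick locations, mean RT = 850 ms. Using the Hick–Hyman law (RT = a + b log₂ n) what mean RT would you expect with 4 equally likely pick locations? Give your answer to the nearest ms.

Fit slope and intercept:
  b = (850 − 650) / (log₂ 32 − log₂ 8) = 200 / (5 − 3) = 100 ms/bit
  a = 650 − 100 × 3 = 350 ms
Then RT(4) = 350 + 100 × log₂ 4 = 350 + 100 × 2 ≈ 550.000 ms.

550 ms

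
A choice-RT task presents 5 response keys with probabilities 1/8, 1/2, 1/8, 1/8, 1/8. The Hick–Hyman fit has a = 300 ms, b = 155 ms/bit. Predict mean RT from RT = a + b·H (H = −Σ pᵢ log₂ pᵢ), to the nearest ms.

610 ms

H = −Σ pᵢ log₂ pᵢ = 0.125·3 + 0.5·1 + 0.125·3 + 0.125·3 + 0.125·3 = 2.000 bits.
RT = 300 + 155 × 2.000 = 610.00 ms.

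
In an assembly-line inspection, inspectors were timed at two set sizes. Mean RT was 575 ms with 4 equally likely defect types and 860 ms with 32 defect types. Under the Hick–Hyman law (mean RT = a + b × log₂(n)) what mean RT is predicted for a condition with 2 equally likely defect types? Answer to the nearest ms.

With log₂ n on the abscissa the relation is linear; from the two conditions:
  b = (860 − 575) / (log₂ 32 − log₂ 4) = 285 / (5 − 2) = 95 ms/bit
  a = 575 − 95 × 2 = 385 ms
Then RT(2) = 385 + 95 × log₂ 2 = 385 + 95 × 1 ≈ 480.000 ms.

480 ms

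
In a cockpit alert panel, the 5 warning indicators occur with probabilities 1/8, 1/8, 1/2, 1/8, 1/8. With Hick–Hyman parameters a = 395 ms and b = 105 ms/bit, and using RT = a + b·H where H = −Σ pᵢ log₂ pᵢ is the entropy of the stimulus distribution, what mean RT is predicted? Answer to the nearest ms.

Each term −pᵢ log₂ pᵢ: 0.125·3 + 0.125·3 + 0.5·1 + 0.125·3 + 0.125·3; summed, H = 2.000 bits.
Mean RT = a + bH = 395 + 105·2.000 = 605.00 ms.

605 ms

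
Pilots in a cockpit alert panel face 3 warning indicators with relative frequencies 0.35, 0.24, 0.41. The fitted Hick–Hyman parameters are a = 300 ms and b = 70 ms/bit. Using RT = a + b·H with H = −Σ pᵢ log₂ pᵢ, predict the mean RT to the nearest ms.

Entropy contributions −pᵢ log₂ pᵢ: 0.5301, 0.4941, 0.5274; sum H = 1.5516 bits.
RT = a + bH = 300 + 70·1.5516 = 408.61 ms.

409 ms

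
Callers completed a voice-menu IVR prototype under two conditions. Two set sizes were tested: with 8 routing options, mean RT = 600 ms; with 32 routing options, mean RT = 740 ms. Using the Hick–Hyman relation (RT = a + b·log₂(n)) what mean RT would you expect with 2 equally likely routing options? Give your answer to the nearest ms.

460 ms

Fit slope and intercept:
  b = (740 − 600) / (log₂ 32 − log₂ 8) = 140 / (5 − 3) = 70 ms/bit
  a = 600 − 70 × 3 = 390 ms
Then RT(2) = 390 + 70 × log₂ 2 = 390 + 70 × 1 ≈ 460.000 ms.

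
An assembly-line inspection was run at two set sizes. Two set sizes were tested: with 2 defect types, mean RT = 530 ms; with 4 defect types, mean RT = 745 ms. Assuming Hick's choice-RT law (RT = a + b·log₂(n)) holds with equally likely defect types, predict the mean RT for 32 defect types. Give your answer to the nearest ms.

1390 ms

Fit slope and intercept:
  b = (745 − 530) / (log₂ 4 − log₂ 2) = 215 / (2 − 1) = 215 ms/bit
  a = 530 − 215 × 1 = 315 ms
Then RT(32) = 315 + 215 × log₂ 32 = 315 + 215 × 5 ≈ 1390.000 ms.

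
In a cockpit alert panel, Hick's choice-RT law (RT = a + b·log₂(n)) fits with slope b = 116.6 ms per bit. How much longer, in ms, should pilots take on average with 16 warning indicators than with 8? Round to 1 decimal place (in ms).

The intercept a cancels: ΔRT = b·(log₂ n₂ − log₂ n₁) = b·log₂(n₂/n₁).
log₂(16) − log₂(8) = log₂(16/8) = log₂(2) = 1.
ΔRT = 116.6 × 1.0000 = 116.600 ms.

116.6 ms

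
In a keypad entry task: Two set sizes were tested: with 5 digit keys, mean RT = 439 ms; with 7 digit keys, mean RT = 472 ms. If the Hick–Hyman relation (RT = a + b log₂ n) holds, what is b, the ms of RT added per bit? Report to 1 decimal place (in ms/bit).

68.0 ms/bit

b = (RT₂ − RT₁)/(log₂ n₂ − log₂ n₁) = (472 − 439)/(2.8074 − 2.3219) = 67.981 ms/bit.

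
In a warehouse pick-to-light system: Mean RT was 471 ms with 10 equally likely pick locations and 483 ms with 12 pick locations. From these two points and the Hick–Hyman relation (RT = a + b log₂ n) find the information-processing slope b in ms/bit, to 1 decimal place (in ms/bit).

45.6 ms/bit

Slope: b = (483 − 471) / (log₂ 12 − log₂ 10) = 12/0.2630 = 45.621 ms/bit.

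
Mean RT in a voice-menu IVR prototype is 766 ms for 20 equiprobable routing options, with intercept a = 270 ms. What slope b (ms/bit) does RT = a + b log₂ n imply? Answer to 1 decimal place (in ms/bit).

114.8 ms/bit

log₂(20) = 4.3219 bits.
b = (RT − a)/log₂ n = (766 − 270) / 4.3219 = 114.764 ms/bit.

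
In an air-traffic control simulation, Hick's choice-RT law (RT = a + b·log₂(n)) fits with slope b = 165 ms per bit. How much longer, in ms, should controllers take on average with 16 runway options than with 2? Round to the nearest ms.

Only the slope matters, since a is common to both: ΔRT = b·log₂(n₂/n₁).
log₂(16) − log₂(2) = log₂(16/2) = log₂(8) = 3.
ΔRT = 165 × 3.0000 = 495.000 ms.

495 ms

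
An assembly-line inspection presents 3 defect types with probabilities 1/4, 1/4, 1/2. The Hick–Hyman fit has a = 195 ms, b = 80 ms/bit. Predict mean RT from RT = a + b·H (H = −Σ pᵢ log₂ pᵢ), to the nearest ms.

H = −Σ pᵢ log₂ pᵢ = 0.25·2 + 0.25·2 + 0.5·1 = 1.500 bits.
RT = 195 + 80 × 1.500 = 315.00 ms.

315 ms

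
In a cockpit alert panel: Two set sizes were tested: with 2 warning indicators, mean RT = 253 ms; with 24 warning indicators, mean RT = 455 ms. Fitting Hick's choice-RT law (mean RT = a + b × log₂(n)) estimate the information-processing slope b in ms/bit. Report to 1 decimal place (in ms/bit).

The slope on a log₂ axis is (455 − 253) / (4.5850 − 1) = 56.346 ms/bit.

56.3 ms/bit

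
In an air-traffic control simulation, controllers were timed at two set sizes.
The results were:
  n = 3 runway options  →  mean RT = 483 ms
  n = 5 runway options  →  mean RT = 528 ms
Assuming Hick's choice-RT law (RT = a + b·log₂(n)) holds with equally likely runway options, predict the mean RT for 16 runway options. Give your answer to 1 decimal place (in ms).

Fit slope and intercept:
  b = (528 − 483) / (log₂ 5 − log₂ 3) = 45 / (2.3219 − 1.5850) = 61.061 ms/bit
  a = 483 − 61.061 × 1.5850 = 386.220 ms
Then RT(16) = 386.220 + 61.061 × log₂ 16 = 386.220 + 61.061 × 4 ≈ 630.465 ms.

630.5 ms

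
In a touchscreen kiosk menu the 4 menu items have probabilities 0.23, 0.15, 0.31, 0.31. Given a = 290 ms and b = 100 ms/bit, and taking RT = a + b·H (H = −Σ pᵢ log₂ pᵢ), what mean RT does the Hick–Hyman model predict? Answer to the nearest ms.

485 ms

H = 0.23·log₂(1/0.23) + 0.15·log₂(1/0.15) + 0.31·log₂(1/0.31) + 0.31·log₂(1/0.31) = 1.9458 bits.
RT = 290 + 100 × 1.9458 = 484.58 ms.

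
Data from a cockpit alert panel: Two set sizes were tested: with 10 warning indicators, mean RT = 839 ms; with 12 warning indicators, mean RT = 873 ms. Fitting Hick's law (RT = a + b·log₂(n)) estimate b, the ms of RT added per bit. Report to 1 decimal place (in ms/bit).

129.3 ms/bit

Slope: b = (873 − 839) / (log₂ 12 − log₂ 10) = 34/0.2630 = 129.261 ms/bit.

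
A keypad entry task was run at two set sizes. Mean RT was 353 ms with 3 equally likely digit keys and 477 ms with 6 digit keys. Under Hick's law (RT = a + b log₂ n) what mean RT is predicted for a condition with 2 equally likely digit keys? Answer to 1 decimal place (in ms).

With log₂ n on the abscissa the relation is linear; from the two conditions:
  b = (477 − 353) / (log₂ 6 − log₂ 3) = 124 / (2.5850 − 1.5850) = 124.000 ms/bit
  a = 353 − 124.000 × 1.5850 = 156.465 ms
Then RT(2) = 156.465 + 124.000 × log₂ 2 = 156.465 + 124.000 × 1 ≈ 280.465 ms.

280.5 ms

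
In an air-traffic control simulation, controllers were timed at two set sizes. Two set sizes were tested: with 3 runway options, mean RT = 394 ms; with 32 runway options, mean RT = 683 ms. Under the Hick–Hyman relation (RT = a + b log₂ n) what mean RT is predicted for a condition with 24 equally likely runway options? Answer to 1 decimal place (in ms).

With log₂ n on the abscissa the relation is linear; from the two conditions:
  b = (683 − 394) / (log₂ 32 − log₂ 3) = 289 / (5 − 1.5850) = 84.626 ms/bit
  a = 394 − 84.626 × 1.5850 = 259.871 ms
Then RT(24) = 259.871 + 84.626 × log₂ 24 = 259.871 + 84.626 × 4.5850 ≈ 647.877 ms.

647.9 ms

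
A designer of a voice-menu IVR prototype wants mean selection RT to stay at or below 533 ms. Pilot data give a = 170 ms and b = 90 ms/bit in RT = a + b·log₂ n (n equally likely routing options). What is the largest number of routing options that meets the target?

16

Information budget: (533 − 170)/90 = 4.0333 bits, so n ≤ 2^4.0333 = 16.374 → at most 16.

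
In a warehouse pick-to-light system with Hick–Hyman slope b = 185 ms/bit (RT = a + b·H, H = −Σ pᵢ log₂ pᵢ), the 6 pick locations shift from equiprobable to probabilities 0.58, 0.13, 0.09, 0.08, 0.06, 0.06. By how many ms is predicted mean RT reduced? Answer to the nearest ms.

Equiprobable entropy H₀ = log₂ 6 = 2.5850 bits.
Skewed entropy H = −Σ pᵢ log₂ pᵢ = 1.9297 bits.
ΔRT = b·(H₀ − H) = 185 × 0.6553 = 121.23 ms.

121 ms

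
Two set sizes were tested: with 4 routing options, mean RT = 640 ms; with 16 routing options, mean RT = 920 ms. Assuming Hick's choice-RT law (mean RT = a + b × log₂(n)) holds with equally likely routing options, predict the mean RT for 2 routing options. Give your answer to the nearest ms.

500 ms

Fit slope and intercept:
  b = (920 − 640) / (log₂ 16 − log₂ 4) = 280 / (4 − 2) = 140 ms/bit
  a = 640 − 140 × 2 = 360 ms
Then RT(2) = 360 + 140 × log₂ 2 = 360 + 140 × 1 ≈ 500.000 ms.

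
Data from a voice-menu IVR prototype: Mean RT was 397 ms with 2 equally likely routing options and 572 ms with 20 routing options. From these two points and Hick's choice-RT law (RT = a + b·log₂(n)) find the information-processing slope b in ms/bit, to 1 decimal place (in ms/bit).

b = (RT₂ − RT₁)/(log₂ n₂ − log₂ n₁) = (572 − 397)/(4.3219 − 1) = 52.680 ms/bit.

52.7 ms/bit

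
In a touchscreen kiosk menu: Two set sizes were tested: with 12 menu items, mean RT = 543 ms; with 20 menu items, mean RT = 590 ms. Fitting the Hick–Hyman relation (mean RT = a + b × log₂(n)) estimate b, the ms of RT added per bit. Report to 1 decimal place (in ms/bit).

The slope on a log₂ axis is (590 − 543) / (4.3219 − 3.5850) = 63.775 ms/bit.

63.8 ms/bit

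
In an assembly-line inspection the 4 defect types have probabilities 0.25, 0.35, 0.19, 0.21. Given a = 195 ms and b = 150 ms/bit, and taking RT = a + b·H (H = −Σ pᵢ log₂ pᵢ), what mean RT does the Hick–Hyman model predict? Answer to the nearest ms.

489 ms

H = 0.25·log₂(1/0.25) + 0.35·log₂(1/0.35) + 0.19·log₂(1/0.19) + 0.21·log₂(1/0.21) = 1.9582 bits.
RT = 195 + 150 × 1.9582 = 488.72 ms.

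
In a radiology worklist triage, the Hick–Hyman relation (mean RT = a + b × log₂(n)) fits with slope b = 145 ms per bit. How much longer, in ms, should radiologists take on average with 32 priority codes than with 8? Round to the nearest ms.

ΔRT = (a + b log₂ n₂) − (a + b log₂ n₁) = b·(log₂ n₂ − log₂ n₁).
log₂(32) − log₂(8) = log₂(32/8) = log₂(4) = 2.
ΔRT = 145 × 2.0000 = 290.000 ms.

290 ms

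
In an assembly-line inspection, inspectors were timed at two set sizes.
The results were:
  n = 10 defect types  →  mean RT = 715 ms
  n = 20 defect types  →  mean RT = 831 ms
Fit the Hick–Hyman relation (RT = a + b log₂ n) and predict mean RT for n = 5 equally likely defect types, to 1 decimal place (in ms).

Solve the two-equation system in a and b:
  b = (831 − 715) / (log₂ 20 − log₂ 10) = 116 / (4.3219 − 3.3219) = 116.000 ms/bit
  a = 715 − 116.000 × 3.3219 = 329.656 ms
Then RT(5) = 329.656 + 116.000 × log₂ 5 = 329.656 + 116.000 × 2.3219 ≈ 599.000 ms.

599.0 ms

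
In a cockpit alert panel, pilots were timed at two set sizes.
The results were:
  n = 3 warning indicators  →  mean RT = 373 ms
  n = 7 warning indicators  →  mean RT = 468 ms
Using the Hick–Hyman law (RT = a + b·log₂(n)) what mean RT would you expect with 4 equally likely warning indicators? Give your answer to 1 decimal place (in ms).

405.3 ms

Fit slope and intercept:
  b = (468 − 373) / (log₂ 7 − log₂ 3) = 95 / (2.8074 − 1.5850) = 77.716 ms/bit
  a = 373 − 77.716 × 1.5850 = 249.822 ms
Then RT(4) = 249.822 + 77.716 × log₂ 4 = 249.822 + 77.716 × 2 ≈ 405.255 ms.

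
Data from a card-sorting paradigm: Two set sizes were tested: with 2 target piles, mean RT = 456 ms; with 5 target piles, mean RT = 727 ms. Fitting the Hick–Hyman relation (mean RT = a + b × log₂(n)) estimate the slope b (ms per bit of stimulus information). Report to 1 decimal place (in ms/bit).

b = (RT₂ − RT₁)/(log₂ n₂ − log₂ n₁) = (727 − 456)/(2.3219 − 1) = 205.004 ms/bit.

205.0 ms/bit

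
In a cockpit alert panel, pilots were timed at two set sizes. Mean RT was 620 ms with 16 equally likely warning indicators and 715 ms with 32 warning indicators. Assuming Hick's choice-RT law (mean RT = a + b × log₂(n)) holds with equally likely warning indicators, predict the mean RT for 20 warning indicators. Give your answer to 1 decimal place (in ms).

RT is linear in log₂ n, so two points fix the line:
  b = (715 − 620) / (log₂ 32 − log₂ 16) = 95 / (5 − 4) = 95.000 ms/bit
  a = 620 − 95.000 × 4 = 240.000 ms
Then RT(20) = 240.000 + 95.000 × log₂ 20 = 240.000 + 95.000 × 4.3219 ≈ 650.583 ms.

650.6 ms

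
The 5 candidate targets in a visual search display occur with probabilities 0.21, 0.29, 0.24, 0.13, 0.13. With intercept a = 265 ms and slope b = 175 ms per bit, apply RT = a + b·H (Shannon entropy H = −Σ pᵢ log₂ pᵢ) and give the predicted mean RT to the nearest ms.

Entropy contributions −pᵢ log₂ pᵢ: 0.4728, 0.5179, 0.4941, 0.3826, 0.3826; sum H = 2.2501 bits.
RT = a + bH = 265 + 175·2.2501 = 658.78 ms.

659 ms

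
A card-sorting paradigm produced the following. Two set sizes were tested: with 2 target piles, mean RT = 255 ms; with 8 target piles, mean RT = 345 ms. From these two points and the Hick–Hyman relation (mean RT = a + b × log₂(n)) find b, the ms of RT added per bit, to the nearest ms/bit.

b = (RT₂ − RT₁)/(log₂ n₂ − log₂ n₁) = (345 − 255)/(3 − 1) = 45 ms/bit.

45 ms/bit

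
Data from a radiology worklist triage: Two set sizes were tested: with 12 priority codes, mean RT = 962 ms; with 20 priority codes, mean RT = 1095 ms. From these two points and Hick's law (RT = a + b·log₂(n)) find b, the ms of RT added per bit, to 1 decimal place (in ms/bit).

Slope: b = (1095 − 962) / (log₂ 20 − log₂ 12) = 133/0.7370 = 180.470 ms/bit.

180.5 ms/bit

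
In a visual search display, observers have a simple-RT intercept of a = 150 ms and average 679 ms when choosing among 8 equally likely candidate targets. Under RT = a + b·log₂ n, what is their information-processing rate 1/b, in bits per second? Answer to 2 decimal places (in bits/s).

b = (679 − 150)/log₂ 8 = 529/3 = 176.333 ms per bit = 0.17633 s/bit; the reciprocal is 5.671 bits/s.

5.67 bits/s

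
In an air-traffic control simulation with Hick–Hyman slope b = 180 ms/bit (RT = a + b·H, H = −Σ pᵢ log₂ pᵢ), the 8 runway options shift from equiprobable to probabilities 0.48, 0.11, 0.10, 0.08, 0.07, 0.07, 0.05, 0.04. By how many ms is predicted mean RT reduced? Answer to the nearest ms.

Equiprobable entropy H₀ = log₂ 8 = 3.0000 bits.
Skewed entropy H = −Σ pᵢ log₂ pᵢ = 2.4212 bits.
ΔRT = b·(H₀ − H) = 180 × 0.5788 = 104.18 ms.

104 ms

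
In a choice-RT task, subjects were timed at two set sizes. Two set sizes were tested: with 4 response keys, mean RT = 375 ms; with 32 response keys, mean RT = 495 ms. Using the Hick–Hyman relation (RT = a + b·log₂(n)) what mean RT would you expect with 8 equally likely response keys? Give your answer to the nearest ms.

415 ms

Solve the two-equation system in a and b:
  b = (495 − 375) / (log₂ 32 − log₂ 4) = 120 / (5 − 2) = 40 ms/bit
  a = 375 − 40 × 2 = 295 ms
Then RT(8) = 295 + 40 × log₂ 8 = 295 + 40 × 3 ≈ 415.000 ms.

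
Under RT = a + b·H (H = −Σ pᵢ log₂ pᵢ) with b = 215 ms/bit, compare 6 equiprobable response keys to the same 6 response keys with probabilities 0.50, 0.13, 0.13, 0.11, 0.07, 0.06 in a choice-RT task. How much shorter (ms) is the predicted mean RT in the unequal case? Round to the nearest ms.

The RT saving is b·ΔH. Equiprobable H₀ = log₂(6) = 2.5850 bits; with the given probabilities H = 2.1277 bits.
b·(H₀ − H) = 215 × (2.5850 − 2.1277) = 98.32 ms.

98 ms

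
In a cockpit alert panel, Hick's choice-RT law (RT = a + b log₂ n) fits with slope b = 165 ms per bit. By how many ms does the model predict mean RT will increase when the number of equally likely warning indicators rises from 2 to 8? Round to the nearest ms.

330 ms

The intercept a cancels: ΔRT = b·(log₂ n₂ − log₂ n₁) = b·log₂(n₂/n₁).
log₂(8) − log₂(2) = log₂(8/2) = log₂(4) = 2.
ΔRT = 165 × 2.0000 = 330.000 ms.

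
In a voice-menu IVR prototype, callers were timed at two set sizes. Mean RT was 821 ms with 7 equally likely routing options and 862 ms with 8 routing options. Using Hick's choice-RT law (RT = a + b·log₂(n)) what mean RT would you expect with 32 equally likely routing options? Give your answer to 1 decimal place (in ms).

1287.7 ms

RT is linear in log₂ n, so two points fix the line:
  b = (862 − 821) / (log₂ 8 − log₂ 7) = 41 / (3 − 2.8074) = 212.827 ms/bit
  a = 821 − 212.827 × 2.8074 = 223.520 ms
Then RT(32) = 223.520 + 212.827 × log₂ 32 = 223.520 + 212.827 × 5 ≈ 1287.653 ms.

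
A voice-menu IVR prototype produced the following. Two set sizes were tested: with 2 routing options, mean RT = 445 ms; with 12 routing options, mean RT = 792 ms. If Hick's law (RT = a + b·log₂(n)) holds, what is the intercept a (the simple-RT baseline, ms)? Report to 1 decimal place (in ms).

b = (RT₂ − RT₁)/(log₂ n₂ − log₂ n₁) = (792 − 445)/(3.5850 − 1) = 134.238 ms/bit.
a = RT₁ − b·log₂ n₁ = 445 − 134.238 × 1 = 310.762 ms.

310.8 ms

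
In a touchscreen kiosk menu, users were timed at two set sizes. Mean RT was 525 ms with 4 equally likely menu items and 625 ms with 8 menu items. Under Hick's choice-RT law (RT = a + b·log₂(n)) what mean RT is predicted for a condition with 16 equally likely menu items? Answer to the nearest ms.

725 ms

Fit slope and intercept:
  b = (625 − 525) / (log₂ 8 − log₂ 4) = 100 / (3 − 2) = 100 ms/bit
  a = 525 − 100 × 2 = 325 ms
Then RT(16) = 325 + 100 × log₂ 16 = 325 + 100 × 4 ≈ 725.000 ms.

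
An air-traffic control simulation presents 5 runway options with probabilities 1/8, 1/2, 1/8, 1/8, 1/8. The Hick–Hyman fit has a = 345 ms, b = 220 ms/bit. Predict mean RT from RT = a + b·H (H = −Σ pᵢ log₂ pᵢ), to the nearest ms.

Each term −pᵢ log₂ pᵢ: 0.125·3 + 0.5·1 + 0.125·3 + 0.125·3 + 0.125·3; summed, H = 2.000 bits.
Mean RT = a + bH = 345 + 220·2.000 = 785.00 ms.

785 ms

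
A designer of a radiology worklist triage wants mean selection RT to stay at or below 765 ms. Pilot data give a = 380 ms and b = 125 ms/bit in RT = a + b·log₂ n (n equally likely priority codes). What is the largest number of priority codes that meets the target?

125·log₂ n ≤ 765 − 380 = 385, giving log₂ n ≤ 3.0800 and n ≤ 8.456. The largest whole number is 8.

8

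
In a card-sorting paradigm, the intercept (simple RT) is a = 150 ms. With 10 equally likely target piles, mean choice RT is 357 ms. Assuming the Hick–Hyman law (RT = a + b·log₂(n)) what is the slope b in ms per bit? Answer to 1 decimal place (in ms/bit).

b = (357 − 150) / log₂(10) = 207 / 3.3219 = 62.313 ms/bit.

62.3 ms/bit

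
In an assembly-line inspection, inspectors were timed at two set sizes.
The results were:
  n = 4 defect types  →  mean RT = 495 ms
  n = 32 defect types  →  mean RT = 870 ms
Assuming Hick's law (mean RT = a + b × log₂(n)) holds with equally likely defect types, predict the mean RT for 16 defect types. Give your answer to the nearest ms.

With log₂ n on the abscissa the relation is linear; from the two conditions:
  b = (870 − 495) / (log₂ 32 − log₂ 4) = 375 / (5 − 2) = 125 ms/bit
  a = 495 − 125 × 2 = 245 ms
Then RT(16) = 245 + 125 × log₂ 16 = 245 + 125 × 4 ≈ 745.000 ms.

745 ms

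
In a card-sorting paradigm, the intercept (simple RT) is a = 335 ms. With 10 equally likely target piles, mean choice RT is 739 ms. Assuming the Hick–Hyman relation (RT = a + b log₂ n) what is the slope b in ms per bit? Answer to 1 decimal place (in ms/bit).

log₂(10) = 3.3219 bits.
b = (RT − a)/log₂ n = (739 − 335) / 3.3219 = 121.616 ms/bit.

121.6 ms/bit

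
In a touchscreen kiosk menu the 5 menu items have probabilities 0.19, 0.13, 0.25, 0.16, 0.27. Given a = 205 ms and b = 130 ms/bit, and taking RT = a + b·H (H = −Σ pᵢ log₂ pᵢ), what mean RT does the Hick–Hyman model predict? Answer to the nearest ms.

500 ms

H = 0.19·log₂(1/0.19) + 0.13·log₂(1/0.13) + 0.25·log₂(1/0.25) + 0.16·log₂(1/0.16) + 0.27·log₂(1/0.27) = 2.2709 bits.
RT = 205 + 130 × 2.2709 = 500.22 ms.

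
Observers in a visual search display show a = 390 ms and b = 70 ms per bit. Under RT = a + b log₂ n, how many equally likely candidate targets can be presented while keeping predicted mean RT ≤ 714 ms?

70·log₂ n ≤ 714 − 390 = 324, giving log₂ n ≤ 4.6286 and n ≤ 24.737. The largest whole number is 24.

24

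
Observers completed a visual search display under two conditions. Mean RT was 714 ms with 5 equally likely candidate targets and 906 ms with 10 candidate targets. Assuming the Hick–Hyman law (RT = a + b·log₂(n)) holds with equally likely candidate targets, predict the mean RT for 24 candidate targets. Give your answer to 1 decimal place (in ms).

1148.5 ms

RT is linear in log₂ n, so two points fix the line:
  b = (906 − 714) / (log₂ 10 − log₂ 5) = 192 / (3.3219 − 2.3219) = 192.000 ms/bit
  a = 714 − 192.000 × 2.3219 = 268.190 ms
Then RT(24) = 268.190 + 192.000 × log₂ 24 = 268.190 + 192.000 × 4.5850 ≈ 1148.503 ms.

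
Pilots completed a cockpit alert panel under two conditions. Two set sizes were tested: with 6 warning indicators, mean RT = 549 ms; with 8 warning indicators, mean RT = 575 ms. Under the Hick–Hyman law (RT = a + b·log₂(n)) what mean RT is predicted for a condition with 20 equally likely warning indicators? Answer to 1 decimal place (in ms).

657.8 ms

With log₂ n on the abscissa the relation is linear; from the two conditions:
  b = (575 − 549) / (log₂ 8 − log₂ 6) = 26 / (3 − 2.5850) = 62.645 ms/bit
  a = 549 − 62.645 × 2.5850 = 387.065 ms
Then RT(20) = 387.065 + 62.645 × log₂ 20 = 387.065 + 62.645 × 4.3219 ≈ 657.812 ms.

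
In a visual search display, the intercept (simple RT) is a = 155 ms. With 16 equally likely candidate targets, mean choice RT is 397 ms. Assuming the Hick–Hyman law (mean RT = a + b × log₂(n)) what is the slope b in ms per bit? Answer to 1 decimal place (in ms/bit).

60.5 ms/bit

log₂(16) = 4 bits.
b = (RT − a)/log₂ n = (397 − 155) / 4 = 60.500 ms/bit.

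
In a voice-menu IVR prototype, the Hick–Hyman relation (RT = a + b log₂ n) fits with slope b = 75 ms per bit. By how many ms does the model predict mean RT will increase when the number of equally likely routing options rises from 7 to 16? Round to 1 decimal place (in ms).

89.4 ms

The intercept a cancels: ΔRT = b·(log₂ n₂ − log₂ n₁) = b·log₂(n₂/n₁).
log₂(16) − log₂(7) = 4 − 2.8074 = 1.1926.
ΔRT = 75 × 1.1926 = 89.448 ms.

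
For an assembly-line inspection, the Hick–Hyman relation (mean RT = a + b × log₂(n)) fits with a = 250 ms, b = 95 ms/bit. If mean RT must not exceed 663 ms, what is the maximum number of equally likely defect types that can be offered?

95·log₂ n ≤ 663 − 250 = 413, giving log₂ n ≤ 4.3474 and n ≤ 20.356. The largest whole number is 20.

20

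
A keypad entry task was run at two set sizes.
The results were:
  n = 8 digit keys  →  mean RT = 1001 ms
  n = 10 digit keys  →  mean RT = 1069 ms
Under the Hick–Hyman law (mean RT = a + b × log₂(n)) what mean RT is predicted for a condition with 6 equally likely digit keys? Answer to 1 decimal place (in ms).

Fit slope and intercept:
  b = (1069 − 1001) / (log₂ 10 − log₂ 8) = 68 / (3.3219 − 3) = 211.227 ms/bit
  a = 1001 − 211.227 × 3 = 367.318 ms
Then RT(6) = 367.318 + 211.227 × log₂ 6 = 367.318 + 211.227 × 2.5850 ≈ 913.333 ms.

913.3 ms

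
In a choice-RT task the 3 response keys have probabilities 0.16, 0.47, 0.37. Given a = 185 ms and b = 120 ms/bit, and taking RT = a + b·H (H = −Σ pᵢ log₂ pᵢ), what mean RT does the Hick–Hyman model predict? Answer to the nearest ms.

361 ms

Entropy contributions −pᵢ log₂ pᵢ: 0.4230, 0.5120, 0.5307; sum H = 1.4657 bits.
RT = a + bH = 185 + 120·1.4657 = 360.88 ms.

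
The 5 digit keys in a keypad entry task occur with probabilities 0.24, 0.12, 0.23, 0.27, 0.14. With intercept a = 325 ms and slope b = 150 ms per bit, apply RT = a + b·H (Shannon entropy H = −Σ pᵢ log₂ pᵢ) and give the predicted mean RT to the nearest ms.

663 ms

H = 0.24·log₂(1/0.24) + 0.12·log₂(1/0.12) + 0.23·log₂(1/0.23) + 0.27·log₂(1/0.27) + 0.14·log₂(1/0.14) = 2.2560 bits.
RT = 325 + 150 × 2.2560 = 663.40 ms.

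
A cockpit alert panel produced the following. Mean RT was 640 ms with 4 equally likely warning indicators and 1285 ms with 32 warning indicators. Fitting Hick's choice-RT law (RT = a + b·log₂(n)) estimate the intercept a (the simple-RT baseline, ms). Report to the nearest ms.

210 ms

Slope: b = (1285 − 640) / (log₂ 32 − log₂ 4) = 645/3.0000 = 215 ms/bit.
a = RT₁ − b·log₂ n₁ = 640 − 215 × 2 = 210.000 ms.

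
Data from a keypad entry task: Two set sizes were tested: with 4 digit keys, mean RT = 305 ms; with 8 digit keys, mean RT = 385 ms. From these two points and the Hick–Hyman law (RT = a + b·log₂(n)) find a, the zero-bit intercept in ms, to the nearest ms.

Slope: b = (385 − 305) / (log₂ 8 − log₂ 4) = 80/1.0000 = 80 ms/bit.
Intercept: a = 305 − 80·log₂(4) = 145.000 ms.

145 ms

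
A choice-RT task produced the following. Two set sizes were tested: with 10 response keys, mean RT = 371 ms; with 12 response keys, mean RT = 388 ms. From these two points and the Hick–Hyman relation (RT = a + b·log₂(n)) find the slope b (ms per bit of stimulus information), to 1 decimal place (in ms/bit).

64.6 ms/bit

The slope on a log₂ axis is (388 − 371) / (3.5850 − 3.3219) = 64.630 ms/bit.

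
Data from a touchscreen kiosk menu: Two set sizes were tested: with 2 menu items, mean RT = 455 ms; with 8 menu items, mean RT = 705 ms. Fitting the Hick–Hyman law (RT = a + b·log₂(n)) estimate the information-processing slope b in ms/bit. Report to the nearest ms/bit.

Slope: b = (705 − 455) / (log₂ 8 − log₂ 2) = 250/2.0000 = 125 ms/bit.

125 ms/bit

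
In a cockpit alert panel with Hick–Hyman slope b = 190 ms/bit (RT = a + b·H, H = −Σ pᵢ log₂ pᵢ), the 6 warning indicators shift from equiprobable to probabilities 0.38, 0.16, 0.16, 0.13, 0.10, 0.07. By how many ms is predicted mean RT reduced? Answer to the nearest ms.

The RT saving is b·ΔH. Equiprobable H₀ = log₂(6) = 2.5850 bits; with the given probabilities H = 2.3599 bits.
b·(H₀ − H) = 190 × (2.5850 − 2.3599) = 42.77 ms.

43 ms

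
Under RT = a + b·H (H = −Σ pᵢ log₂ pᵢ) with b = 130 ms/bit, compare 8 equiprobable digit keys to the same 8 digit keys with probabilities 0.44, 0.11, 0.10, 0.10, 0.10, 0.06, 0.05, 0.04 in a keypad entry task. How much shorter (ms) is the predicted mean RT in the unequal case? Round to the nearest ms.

Equiprobable entropy H₀ = log₂ 8 = 3.0000 bits.
Skewed entropy H = −Σ pᵢ log₂ pᵢ = 2.5134 bits.
ΔRT = b·(H₀ − H) = 130 × 0.4866 = 63.26 ms.

63 ms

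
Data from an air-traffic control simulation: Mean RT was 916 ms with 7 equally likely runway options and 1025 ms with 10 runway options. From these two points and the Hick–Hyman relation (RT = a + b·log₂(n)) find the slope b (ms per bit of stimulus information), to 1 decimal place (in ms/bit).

Slope: b = (1025 − 916) / (log₂ 10 − log₂ 7) = 109/0.5146 = 211.826 ms/bit.

211.8 ms/bit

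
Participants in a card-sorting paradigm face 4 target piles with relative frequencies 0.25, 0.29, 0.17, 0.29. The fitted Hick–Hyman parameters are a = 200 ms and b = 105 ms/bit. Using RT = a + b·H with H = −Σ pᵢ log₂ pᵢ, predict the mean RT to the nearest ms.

H = 0.25·log₂(1/0.25) + 0.29·log₂(1/0.29) + 0.17·log₂(1/0.17) + 0.29·log₂(1/0.29) = 1.9704 bits.
RT = 200 + 105 × 1.9704 = 406.89 ms.

407 ms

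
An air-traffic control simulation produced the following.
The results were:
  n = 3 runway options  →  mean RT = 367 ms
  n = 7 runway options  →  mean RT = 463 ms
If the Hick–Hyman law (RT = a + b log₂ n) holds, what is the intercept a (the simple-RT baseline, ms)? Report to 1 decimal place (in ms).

242.5 ms

Slope: b = (463 − 367) / (log₂ 7 − log₂ 3) = 96/1.2224 = 78.535 ms/bit.
Intercept: a = 367 − 78.535·log₂(3) = 242.526 ms.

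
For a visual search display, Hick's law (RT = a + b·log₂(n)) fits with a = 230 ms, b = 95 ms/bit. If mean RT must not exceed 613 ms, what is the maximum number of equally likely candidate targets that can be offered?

16

Information budget: (613 − 230)/95 = 4.0316 bits, so n ≤ 2^4.0316 = 16.354 → at most 16.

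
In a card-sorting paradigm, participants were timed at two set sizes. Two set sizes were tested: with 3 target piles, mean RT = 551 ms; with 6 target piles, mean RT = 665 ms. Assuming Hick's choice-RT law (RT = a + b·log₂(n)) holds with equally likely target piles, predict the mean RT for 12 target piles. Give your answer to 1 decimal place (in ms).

779.0 ms

Solve the two-equation system in a and b:
  b = (665 − 551) / (log₂ 6 − log₂ 3) = 114 / (2.5850 − 1.5850) = 114.000 ms/bit
  a = 551 − 114.000 × 1.5850 = 370.314 ms
Then RT(12) = 370.314 + 114.000 × log₂ 12 = 370.314 + 114.000 × 3.5850 ≈ 779.000 ms.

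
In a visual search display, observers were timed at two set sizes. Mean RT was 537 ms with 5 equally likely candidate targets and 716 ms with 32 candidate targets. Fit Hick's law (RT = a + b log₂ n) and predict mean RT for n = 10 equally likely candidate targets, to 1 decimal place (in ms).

603.8 ms

Fit slope and intercept:
  b = (716 − 537) / (log₂ 32 − log₂ 5) = 179 / (5 − 2.3219) = 66.839 ms/bit
  a = 537 − 66.839 × 2.3219 = 381.804 ms
Then RT(10) = 381.804 + 66.839 × log₂ 10 = 381.804 + 66.839 × 3.3219 ≈ 603.839 ms.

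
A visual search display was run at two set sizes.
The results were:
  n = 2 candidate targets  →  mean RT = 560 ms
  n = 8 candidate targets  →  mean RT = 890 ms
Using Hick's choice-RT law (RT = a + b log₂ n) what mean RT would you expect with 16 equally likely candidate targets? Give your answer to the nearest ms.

With log₂ n on the abscissa the relation is linear; from the two conditions:
  b = (890 − 560) / (log₂ 8 − log₂ 2) = 330 / (3 − 1) = 165 ms/bit
  a = 560 − 165 × 1 = 395 ms
Then RT(16) = 395 + 165 × log₂ 16 = 395 + 165 × 4 ≈ 1055.000 ms.

1055 ms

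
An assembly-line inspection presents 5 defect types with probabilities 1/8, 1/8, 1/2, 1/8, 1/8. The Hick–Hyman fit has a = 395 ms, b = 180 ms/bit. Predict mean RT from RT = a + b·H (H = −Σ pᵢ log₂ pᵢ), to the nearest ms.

H = −Σ pᵢ log₂ pᵢ = 0.125·3 + 0.125·3 + 0.5·1 + 0.125·3 + 0.125·3 = 2.000 bits.
RT = 395 + 180 × 2.000 = 755.00 ms.

755 ms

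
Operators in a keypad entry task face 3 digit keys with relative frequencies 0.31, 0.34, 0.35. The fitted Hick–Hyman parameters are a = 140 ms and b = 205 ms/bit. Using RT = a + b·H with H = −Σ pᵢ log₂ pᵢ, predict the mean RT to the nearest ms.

465 ms

H = 0.31·log₂(1/0.31) + 0.34·log₂(1/0.34) + 0.35·log₂(1/0.35) = 1.5831 bits.
RT = 140 + 205 × 1.5831 = 464.53 ms.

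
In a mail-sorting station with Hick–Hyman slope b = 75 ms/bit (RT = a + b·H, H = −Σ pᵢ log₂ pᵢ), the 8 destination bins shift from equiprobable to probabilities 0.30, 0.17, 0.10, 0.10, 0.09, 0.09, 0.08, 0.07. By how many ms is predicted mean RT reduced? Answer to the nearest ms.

15 ms

Equiprobable entropy H₀ = log₂ 8 = 3.0000 bits.
Skewed entropy H = −Σ pᵢ log₂ pᵢ = 2.8054 bits.
ΔRT = b·(H₀ − H) = 75 × 0.1946 = 14.59 ms.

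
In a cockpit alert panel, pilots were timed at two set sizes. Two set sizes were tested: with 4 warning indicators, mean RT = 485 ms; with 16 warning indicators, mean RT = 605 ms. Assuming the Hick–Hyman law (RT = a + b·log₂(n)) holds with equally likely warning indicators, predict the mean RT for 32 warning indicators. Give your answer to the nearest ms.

With log₂ n on the abscissa the relation is linear; from the two conditions:
  b = (605 − 485) / (log₂ 16 − log₂ 4) = 120 / (4 − 2) = 60 ms/bit
  a = 485 − 60 × 2 = 365 ms
Then RT(32) = 365 + 60 × log₂ 32 = 365 + 60 × 5 ≈ 665.000 ms.

665 ms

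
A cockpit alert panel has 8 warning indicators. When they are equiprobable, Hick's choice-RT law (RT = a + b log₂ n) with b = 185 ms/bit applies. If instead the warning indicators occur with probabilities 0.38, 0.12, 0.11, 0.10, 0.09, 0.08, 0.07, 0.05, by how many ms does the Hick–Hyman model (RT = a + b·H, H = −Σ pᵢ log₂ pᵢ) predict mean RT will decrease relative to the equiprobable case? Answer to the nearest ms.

61 ms

Equiprobable entropy H₀ = log₂ 8 = 3.0000 bits.
Skewed entropy H = −Σ pᵢ log₂ pᵢ = 2.6688 bits.
ΔRT = b·(H₀ − H) = 185 × 0.3312 = 61.27 ms.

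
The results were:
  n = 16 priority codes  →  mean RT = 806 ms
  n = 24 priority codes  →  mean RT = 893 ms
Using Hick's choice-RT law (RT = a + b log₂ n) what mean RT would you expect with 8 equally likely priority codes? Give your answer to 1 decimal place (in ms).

With log₂ n on the abscissa the relation is linear; from the two conditions:
  b = (893 − 806) / (log₂ 24 − log₂ 16) = 87 / (4.5850 − 4) = 148.727 ms/bit
  a = 806 − 148.727 × 4 = 211.090 ms
Then RT(8) = 211.090 + 148.727 × log₂ 8 = 211.090 + 148.727 × 3 ≈ 657.273 ms.

657.3 ms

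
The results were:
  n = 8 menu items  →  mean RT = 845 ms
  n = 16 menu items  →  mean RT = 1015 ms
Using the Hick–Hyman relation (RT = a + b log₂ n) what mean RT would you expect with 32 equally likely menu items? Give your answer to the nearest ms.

Fit slope and intercept:
  b = (1015 − 845) / (log₂ 16 − log₂ 8) = 170 / (4 − 3) = 170 ms/bit
  a = 845 − 170 × 3 = 335 ms
Then RT(32) = 335 + 170 × log₂ 32 = 335 + 170 × 5 ≈ 1185.000 ms.

1185 ms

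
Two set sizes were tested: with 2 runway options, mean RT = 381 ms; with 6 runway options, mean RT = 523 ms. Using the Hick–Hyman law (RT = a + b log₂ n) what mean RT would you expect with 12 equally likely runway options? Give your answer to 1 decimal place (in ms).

612.6 ms

Fit slope and intercept:
  b = (523 − 381) / (log₂ 6 − log₂ 2) = 142 / (2.5850 − 1) = 89.592 ms/bit
  a = 381 − 89.592 × 1 = 291.408 ms
Then RT(12) = 291.408 + 89.592 × log₂ 12 = 291.408 + 89.592 × 3.5850 ≈ 612.592 ms.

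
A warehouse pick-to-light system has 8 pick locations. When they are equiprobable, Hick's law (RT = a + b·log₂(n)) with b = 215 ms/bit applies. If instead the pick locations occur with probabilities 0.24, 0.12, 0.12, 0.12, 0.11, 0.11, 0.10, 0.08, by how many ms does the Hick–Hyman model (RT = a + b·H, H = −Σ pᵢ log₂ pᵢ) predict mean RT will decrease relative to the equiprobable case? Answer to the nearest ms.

The RT saving is b·ΔH. Equiprobable H₀ = log₂(8) = 3.0000 bits; with the given probabilities H = 2.9196 bits.
b·(H₀ − H) = 215 × (3.0000 − 2.9196) = 17.28 ms.

17 ms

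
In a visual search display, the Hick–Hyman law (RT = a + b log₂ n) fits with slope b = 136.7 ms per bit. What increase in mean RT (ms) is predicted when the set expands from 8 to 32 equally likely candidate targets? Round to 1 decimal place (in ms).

273.4 ms

ΔRT = (a + b log₂ n₂) − (a + b log₂ n₁) = b·(log₂ n₂ − log₂ n₁).
log₂(32) − log₂(8) = log₂(32/8) = log₂(4) = 2.
ΔRT = 136.7 × 2.0000 = 273.400 ms.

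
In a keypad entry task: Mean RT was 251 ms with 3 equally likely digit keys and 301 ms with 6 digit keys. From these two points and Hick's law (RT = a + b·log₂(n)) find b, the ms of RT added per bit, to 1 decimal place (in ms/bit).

b = (RT₂ − RT₁)/(log₂ n₂ − log₂ n₁) = (301 − 251)/(2.5850 − 1.5850) = 50.000 ms/bit.

50.0 ms/bit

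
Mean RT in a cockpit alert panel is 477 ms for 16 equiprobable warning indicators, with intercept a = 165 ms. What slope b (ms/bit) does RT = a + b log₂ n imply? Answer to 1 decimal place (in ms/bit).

78.0 ms/bit

16 alternatives carry log₂ 16 = 4 bits; the choice cost is 477 − 165 = 312 ms, so b = 312/4 = 78.000 ms/bit.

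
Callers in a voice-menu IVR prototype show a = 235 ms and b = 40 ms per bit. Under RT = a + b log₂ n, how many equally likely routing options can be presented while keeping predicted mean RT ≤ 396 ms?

40·log₂ n ≤ 396 − 235 = 161, giving log₂ n ≤ 4.0250 and n ≤ 16.280. The largest whole number is 16.

16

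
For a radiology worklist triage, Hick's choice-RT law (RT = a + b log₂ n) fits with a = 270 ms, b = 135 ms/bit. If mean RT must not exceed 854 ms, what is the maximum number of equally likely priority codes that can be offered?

20

Set 270 + 135·log₂ n ≤ 854 → log₂ n ≤ (854 − 270)/135 = 4.3259.
So n ≤ 2^4.3259 = 20.055; the largest integer n is 20.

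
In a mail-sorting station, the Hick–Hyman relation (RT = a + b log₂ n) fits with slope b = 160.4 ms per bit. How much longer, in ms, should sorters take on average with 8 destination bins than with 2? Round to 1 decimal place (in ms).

320.8 ms

Only the slope matters, since a is common to both: ΔRT = b·log₂(n₂/n₁).
log₂(8) − log₂(2) = log₂(8/2) = log₂(4) = 2.
ΔRT = 160.4 × 2.0000 = 320.800 ms.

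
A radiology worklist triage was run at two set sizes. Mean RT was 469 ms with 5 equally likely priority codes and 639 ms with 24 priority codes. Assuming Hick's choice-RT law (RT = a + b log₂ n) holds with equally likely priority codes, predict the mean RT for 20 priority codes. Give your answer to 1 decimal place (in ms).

With log₂ n on the abscissa the relation is linear; from the two conditions:
  b = (639 − 469) / (log₂ 24 − log₂ 5) = 170 / (4.5850 − 2.3219) = 75.120 ms/bit
  a = 469 − 75.120 × 2.3219 = 294.576 ms
Then RT(20) = 294.576 + 75.120 × log₂ 20 = 294.576 + 75.120 × 4.3219 ≈ 619.241 ms.

619.2 ms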